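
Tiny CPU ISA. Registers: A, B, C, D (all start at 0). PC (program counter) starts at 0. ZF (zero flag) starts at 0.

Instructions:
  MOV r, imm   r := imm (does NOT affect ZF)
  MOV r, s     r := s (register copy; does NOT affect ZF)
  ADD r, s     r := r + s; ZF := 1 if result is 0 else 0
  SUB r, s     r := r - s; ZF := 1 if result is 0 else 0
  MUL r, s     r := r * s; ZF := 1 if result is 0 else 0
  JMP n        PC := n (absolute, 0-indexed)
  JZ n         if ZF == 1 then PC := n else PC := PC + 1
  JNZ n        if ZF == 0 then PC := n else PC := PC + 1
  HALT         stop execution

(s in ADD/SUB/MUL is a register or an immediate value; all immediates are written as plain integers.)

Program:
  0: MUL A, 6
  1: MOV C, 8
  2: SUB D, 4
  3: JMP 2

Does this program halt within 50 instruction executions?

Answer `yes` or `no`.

Step 1: PC=0 exec 'MUL A, 6'. After: A=0 B=0 C=0 D=0 ZF=1 PC=1
Step 2: PC=1 exec 'MOV C, 8'. After: A=0 B=0 C=8 D=0 ZF=1 PC=2
Step 3: PC=2 exec 'SUB D, 4'. After: A=0 B=0 C=8 D=-4 ZF=0 PC=3
Step 4: PC=3 exec 'JMP 2'. After: A=0 B=0 C=8 D=-4 ZF=0 PC=2
Step 5: PC=2 exec 'SUB D, 4'. After: A=0 B=0 C=8 D=-8 ZF=0 PC=3
Step 6: PC=3 exec 'JMP 2'. After: A=0 B=0 C=8 D=-8 ZF=0 PC=2
Step 7: PC=2 exec 'SUB D, 4'. After: A=0 B=0 C=8 D=-12 ZF=0 PC=3
Step 8: PC=3 exec 'JMP 2'. After: A=0 B=0 C=8 D=-12 ZF=0 PC=2
Step 9: PC=2 exec 'SUB D, 4'. After: A=0 B=0 C=8 D=-16 ZF=0 PC=3
Step 10: PC=3 exec 'JMP 2'. After: A=0 B=0 C=8 D=-16 ZF=0 PC=2
Step 11: PC=2 exec 'SUB D, 4'. After: A=0 B=0 C=8 D=-20 ZF=0 PC=3
Step 12: PC=3 exec 'JMP 2'. After: A=0 B=0 C=8 D=-20 ZF=0 PC=2
Step 13: PC=2 exec 'SUB D, 4'. After: A=0 B=0 C=8 D=-24 ZF=0 PC=3
Step 14: PC=3 exec 'JMP 2'. After: A=0 B=0 C=8 D=-24 ZF=0 PC=2
Step 15: PC=2 exec 'SUB D, 4'. After: A=0 B=0 C=8 D=-28 ZF=0 PC=3
After 50 steps: not halted. PC revisits the same instructions with no path to HALT; will never halt.

Answer: no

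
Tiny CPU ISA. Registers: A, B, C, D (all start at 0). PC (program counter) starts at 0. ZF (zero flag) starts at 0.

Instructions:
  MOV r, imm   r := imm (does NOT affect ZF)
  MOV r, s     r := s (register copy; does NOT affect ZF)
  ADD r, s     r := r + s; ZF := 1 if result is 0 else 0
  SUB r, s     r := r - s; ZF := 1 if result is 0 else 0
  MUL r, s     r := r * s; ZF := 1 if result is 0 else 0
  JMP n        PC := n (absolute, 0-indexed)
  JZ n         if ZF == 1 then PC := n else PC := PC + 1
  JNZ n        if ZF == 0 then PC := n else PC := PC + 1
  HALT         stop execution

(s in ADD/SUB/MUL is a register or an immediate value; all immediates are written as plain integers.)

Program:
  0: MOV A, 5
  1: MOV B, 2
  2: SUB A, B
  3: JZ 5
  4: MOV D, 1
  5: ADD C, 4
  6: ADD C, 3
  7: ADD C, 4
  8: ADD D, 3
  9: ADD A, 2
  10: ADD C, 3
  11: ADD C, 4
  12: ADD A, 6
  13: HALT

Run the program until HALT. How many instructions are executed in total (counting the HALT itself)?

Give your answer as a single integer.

Step 1: PC=0 exec 'MOV A, 5'. After: A=5 B=0 C=0 D=0 ZF=0 PC=1
Step 2: PC=1 exec 'MOV B, 2'. After: A=5 B=2 C=0 D=0 ZF=0 PC=2
Step 3: PC=2 exec 'SUB A, B'. After: A=3 B=2 C=0 D=0 ZF=0 PC=3
Step 4: PC=3 exec 'JZ 5'. After: A=3 B=2 C=0 D=0 ZF=0 PC=4
Step 5: PC=4 exec 'MOV D, 1'. After: A=3 B=2 C=0 D=1 ZF=0 PC=5
Step 6: PC=5 exec 'ADD C, 4'. After: A=3 B=2 C=4 D=1 ZF=0 PC=6
Step 7: PC=6 exec 'ADD C, 3'. After: A=3 B=2 C=7 D=1 ZF=0 PC=7
Step 8: PC=7 exec 'ADD C, 4'. After: A=3 B=2 C=11 D=1 ZF=0 PC=8
Step 9: PC=8 exec 'ADD D, 3'. After: A=3 B=2 C=11 D=4 ZF=0 PC=9
Step 10: PC=9 exec 'ADD A, 2'. After: A=5 B=2 C=11 D=4 ZF=0 PC=10
Step 11: PC=10 exec 'ADD C, 3'. After: A=5 B=2 C=14 D=4 ZF=0 PC=11
Step 12: PC=11 exec 'ADD C, 4'. After: A=5 B=2 C=18 D=4 ZF=0 PC=12
Step 13: PC=12 exec 'ADD A, 6'. After: A=11 B=2 C=18 D=4 ZF=0 PC=13
Step 14: PC=13 exec 'HALT'. After: A=11 B=2 C=18 D=4 ZF=0 PC=13 HALTED
Total instructions executed: 14

Answer: 14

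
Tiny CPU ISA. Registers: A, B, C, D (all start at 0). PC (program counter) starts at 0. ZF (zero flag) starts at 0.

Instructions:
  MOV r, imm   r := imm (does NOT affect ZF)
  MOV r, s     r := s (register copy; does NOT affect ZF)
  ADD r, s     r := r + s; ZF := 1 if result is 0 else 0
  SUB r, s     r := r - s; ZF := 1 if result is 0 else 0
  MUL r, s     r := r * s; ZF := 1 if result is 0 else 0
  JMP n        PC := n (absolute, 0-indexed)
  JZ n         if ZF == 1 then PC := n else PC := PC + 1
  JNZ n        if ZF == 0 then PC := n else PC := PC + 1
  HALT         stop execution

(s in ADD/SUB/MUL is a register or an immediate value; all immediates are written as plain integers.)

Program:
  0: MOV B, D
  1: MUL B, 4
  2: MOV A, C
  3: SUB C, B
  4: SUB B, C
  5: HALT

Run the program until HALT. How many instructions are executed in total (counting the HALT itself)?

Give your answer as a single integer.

Step 1: PC=0 exec 'MOV B, D'. After: A=0 B=0 C=0 D=0 ZF=0 PC=1
Step 2: PC=1 exec 'MUL B, 4'. After: A=0 B=0 C=0 D=0 ZF=1 PC=2
Step 3: PC=2 exec 'MOV A, C'. After: A=0 B=0 C=0 D=0 ZF=1 PC=3
Step 4: PC=3 exec 'SUB C, B'. After: A=0 B=0 C=0 D=0 ZF=1 PC=4
Step 5: PC=4 exec 'SUB B, C'. After: A=0 B=0 C=0 D=0 ZF=1 PC=5
Step 6: PC=5 exec 'HALT'. After: A=0 B=0 C=0 D=0 ZF=1 PC=5 HALTED
Total instructions executed: 6

Answer: 6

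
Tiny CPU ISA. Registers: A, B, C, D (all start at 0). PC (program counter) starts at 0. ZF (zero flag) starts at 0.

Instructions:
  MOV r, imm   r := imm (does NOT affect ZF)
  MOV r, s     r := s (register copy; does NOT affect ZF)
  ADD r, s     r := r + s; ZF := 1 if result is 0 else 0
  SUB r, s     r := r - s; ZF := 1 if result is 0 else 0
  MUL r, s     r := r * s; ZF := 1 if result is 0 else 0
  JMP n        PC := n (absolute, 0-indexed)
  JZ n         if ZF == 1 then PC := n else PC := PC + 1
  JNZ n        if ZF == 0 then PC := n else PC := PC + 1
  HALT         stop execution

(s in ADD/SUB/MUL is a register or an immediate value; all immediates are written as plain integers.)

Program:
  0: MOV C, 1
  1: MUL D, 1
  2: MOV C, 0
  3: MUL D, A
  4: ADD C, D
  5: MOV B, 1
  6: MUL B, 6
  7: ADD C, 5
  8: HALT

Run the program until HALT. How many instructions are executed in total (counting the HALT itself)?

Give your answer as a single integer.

Step 1: PC=0 exec 'MOV C, 1'. After: A=0 B=0 C=1 D=0 ZF=0 PC=1
Step 2: PC=1 exec 'MUL D, 1'. After: A=0 B=0 C=1 D=0 ZF=1 PC=2
Step 3: PC=2 exec 'MOV C, 0'. After: A=0 B=0 C=0 D=0 ZF=1 PC=3
Step 4: PC=3 exec 'MUL D, A'. After: A=0 B=0 C=0 D=0 ZF=1 PC=4
Step 5: PC=4 exec 'ADD C, D'. After: A=0 B=0 C=0 D=0 ZF=1 PC=5
Step 6: PC=5 exec 'MOV B, 1'. After: A=0 B=1 C=0 D=0 ZF=1 PC=6
Step 7: PC=6 exec 'MUL B, 6'. After: A=0 B=6 C=0 D=0 ZF=0 PC=7
Step 8: PC=7 exec 'ADD C, 5'. After: A=0 B=6 C=5 D=0 ZF=0 PC=8
Step 9: PC=8 exec 'HALT'. After: A=0 B=6 C=5 D=0 ZF=0 PC=8 HALTED
Total instructions executed: 9

Answer: 9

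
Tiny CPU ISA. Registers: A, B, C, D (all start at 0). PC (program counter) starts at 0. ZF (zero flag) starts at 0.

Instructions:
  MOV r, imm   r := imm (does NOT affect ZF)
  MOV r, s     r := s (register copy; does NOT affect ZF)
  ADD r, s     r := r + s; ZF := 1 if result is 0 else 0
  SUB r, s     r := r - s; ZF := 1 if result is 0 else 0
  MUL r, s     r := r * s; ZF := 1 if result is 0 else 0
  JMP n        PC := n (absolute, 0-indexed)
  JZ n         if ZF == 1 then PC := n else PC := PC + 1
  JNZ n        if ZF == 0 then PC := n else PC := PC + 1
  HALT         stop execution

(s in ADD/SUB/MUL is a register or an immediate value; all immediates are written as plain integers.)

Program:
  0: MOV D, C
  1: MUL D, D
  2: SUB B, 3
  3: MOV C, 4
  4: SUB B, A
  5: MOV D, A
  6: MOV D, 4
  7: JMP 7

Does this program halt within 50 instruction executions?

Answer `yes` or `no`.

Answer: no

Derivation:
Step 1: PC=0 exec 'MOV D, C'. After: A=0 B=0 C=0 D=0 ZF=0 PC=1
Step 2: PC=1 exec 'MUL D, D'. After: A=0 B=0 C=0 D=0 ZF=1 PC=2
Step 3: PC=2 exec 'SUB B, 3'. After: A=0 B=-3 C=0 D=0 ZF=0 PC=3
Step 4: PC=3 exec 'MOV C, 4'. After: A=0 B=-3 C=4 D=0 ZF=0 PC=4
Step 5: PC=4 exec 'SUB B, A'. After: A=0 B=-3 C=4 D=0 ZF=0 PC=5
Step 6: PC=5 exec 'MOV D, A'. After: A=0 B=-3 C=4 D=0 ZF=0 PC=6
Step 7: PC=6 exec 'MOV D, 4'. After: A=0 B=-3 C=4 D=4 ZF=0 PC=7
Step 8: PC=7 exec 'JMP 7'. After: A=0 B=-3 C=4 D=4 ZF=0 PC=7
State after step 8 equals state after step 7: the program is in a cycle of length 1 and will never halt.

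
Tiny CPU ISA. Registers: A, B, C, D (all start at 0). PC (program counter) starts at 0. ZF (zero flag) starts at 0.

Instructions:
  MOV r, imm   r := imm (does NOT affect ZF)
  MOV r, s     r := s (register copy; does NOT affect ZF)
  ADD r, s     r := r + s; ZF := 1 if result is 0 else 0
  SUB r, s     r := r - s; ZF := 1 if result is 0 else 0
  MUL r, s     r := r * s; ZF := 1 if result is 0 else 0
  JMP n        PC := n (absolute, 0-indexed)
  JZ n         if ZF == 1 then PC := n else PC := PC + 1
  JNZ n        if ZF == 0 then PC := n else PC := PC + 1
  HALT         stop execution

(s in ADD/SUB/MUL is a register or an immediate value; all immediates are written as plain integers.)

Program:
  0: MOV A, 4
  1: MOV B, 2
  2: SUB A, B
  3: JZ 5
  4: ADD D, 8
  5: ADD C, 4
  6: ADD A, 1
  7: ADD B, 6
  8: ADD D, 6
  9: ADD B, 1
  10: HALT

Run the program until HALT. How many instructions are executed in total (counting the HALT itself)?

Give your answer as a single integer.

Answer: 11

Derivation:
Step 1: PC=0 exec 'MOV A, 4'. After: A=4 B=0 C=0 D=0 ZF=0 PC=1
Step 2: PC=1 exec 'MOV B, 2'. After: A=4 B=2 C=0 D=0 ZF=0 PC=2
Step 3: PC=2 exec 'SUB A, B'. After: A=2 B=2 C=0 D=0 ZF=0 PC=3
Step 4: PC=3 exec 'JZ 5'. After: A=2 B=2 C=0 D=0 ZF=0 PC=4
Step 5: PC=4 exec 'ADD D, 8'. After: A=2 B=2 C=0 D=8 ZF=0 PC=5
Step 6: PC=5 exec 'ADD C, 4'. After: A=2 B=2 C=4 D=8 ZF=0 PC=6
Step 7: PC=6 exec 'ADD A, 1'. After: A=3 B=2 C=4 D=8 ZF=0 PC=7
Step 8: PC=7 exec 'ADD B, 6'. After: A=3 B=8 C=4 D=8 ZF=0 PC=8
Step 9: PC=8 exec 'ADD D, 6'. After: A=3 B=8 C=4 D=14 ZF=0 PC=9
Step 10: PC=9 exec 'ADD B, 1'. After: A=3 B=9 C=4 D=14 ZF=0 PC=10
Step 11: PC=10 exec 'HALT'. After: A=3 B=9 C=4 D=14 ZF=0 PC=10 HALTED
Total instructions executed: 11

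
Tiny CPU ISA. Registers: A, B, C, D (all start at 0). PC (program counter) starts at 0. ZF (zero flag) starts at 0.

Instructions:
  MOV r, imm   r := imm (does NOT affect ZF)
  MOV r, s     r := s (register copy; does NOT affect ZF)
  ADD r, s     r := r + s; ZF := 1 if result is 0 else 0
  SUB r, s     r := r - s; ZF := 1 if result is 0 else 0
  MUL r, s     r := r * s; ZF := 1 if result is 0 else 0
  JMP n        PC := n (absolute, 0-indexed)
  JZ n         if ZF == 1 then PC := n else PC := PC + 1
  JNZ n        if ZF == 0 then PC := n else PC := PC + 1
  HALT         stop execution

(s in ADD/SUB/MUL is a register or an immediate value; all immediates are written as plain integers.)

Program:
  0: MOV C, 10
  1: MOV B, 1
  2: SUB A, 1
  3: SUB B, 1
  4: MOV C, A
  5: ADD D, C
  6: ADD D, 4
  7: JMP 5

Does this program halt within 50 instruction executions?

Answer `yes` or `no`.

Step 1: PC=0 exec 'MOV C, 10'. After: A=0 B=0 C=10 D=0 ZF=0 PC=1
Step 2: PC=1 exec 'MOV B, 1'. After: A=0 B=1 C=10 D=0 ZF=0 PC=2
Step 3: PC=2 exec 'SUB A, 1'. After: A=-1 B=1 C=10 D=0 ZF=0 PC=3
Step 4: PC=3 exec 'SUB B, 1'. After: A=-1 B=0 C=10 D=0 ZF=1 PC=4
Step 5: PC=4 exec 'MOV C, A'. After: A=-1 B=0 C=-1 D=0 ZF=1 PC=5
Step 6: PC=5 exec 'ADD D, C'. After: A=-1 B=0 C=-1 D=-1 ZF=0 PC=6
Step 7: PC=6 exec 'ADD D, 4'. After: A=-1 B=0 C=-1 D=3 ZF=0 PC=7
Step 8: PC=7 exec 'JMP 5'. After: A=-1 B=0 C=-1 D=3 ZF=0 PC=5
Step 9: PC=5 exec 'ADD D, C'. After: A=-1 B=0 C=-1 D=2 ZF=0 PC=6
Step 10: PC=6 exec 'ADD D, 4'. After: A=-1 B=0 C=-1 D=6 ZF=0 PC=7
Step 11: PC=7 exec 'JMP 5'. After: A=-1 B=0 C=-1 D=6 ZF=0 PC=5
Step 12: PC=5 exec 'ADD D, C'. After: A=-1 B=0 C=-1 D=5 ZF=0 PC=6
Step 13: PC=6 exec 'ADD D, 4'. After: A=-1 B=0 C=-1 D=9 ZF=0 PC=7
Step 14: PC=7 exec 'JMP 5'. After: A=-1 B=0 C=-1 D=9 ZF=0 PC=5
Step 15: PC=5 exec 'ADD D, C'. After: A=-1 B=0 C=-1 D=8 ZF=0 PC=6
After 50 steps: not halted. PC revisits the same instructions with no path to HALT; will never halt.

Answer: no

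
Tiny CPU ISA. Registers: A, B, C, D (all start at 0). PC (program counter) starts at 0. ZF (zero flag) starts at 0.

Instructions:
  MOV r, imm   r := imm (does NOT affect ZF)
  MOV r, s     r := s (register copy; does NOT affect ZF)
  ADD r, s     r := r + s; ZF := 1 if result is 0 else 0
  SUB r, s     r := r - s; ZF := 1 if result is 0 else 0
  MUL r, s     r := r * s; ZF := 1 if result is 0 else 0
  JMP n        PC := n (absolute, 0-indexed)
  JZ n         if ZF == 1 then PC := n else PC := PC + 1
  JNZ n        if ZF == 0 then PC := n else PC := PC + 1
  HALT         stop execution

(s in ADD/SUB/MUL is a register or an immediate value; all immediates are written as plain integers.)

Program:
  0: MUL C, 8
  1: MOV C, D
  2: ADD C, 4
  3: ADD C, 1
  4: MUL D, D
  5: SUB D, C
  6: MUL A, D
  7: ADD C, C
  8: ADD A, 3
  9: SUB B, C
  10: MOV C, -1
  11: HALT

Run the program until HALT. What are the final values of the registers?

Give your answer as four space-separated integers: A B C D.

Answer: 3 -10 -1 -5

Derivation:
Step 1: PC=0 exec 'MUL C, 8'. After: A=0 B=0 C=0 D=0 ZF=1 PC=1
Step 2: PC=1 exec 'MOV C, D'. After: A=0 B=0 C=0 D=0 ZF=1 PC=2
Step 3: PC=2 exec 'ADD C, 4'. After: A=0 B=0 C=4 D=0 ZF=0 PC=3
Step 4: PC=3 exec 'ADD C, 1'. After: A=0 B=0 C=5 D=0 ZF=0 PC=4
Step 5: PC=4 exec 'MUL D, D'. After: A=0 B=0 C=5 D=0 ZF=1 PC=5
Step 6: PC=5 exec 'SUB D, C'. After: A=0 B=0 C=5 D=-5 ZF=0 PC=6
Step 7: PC=6 exec 'MUL A, D'. After: A=0 B=0 C=5 D=-5 ZF=1 PC=7
Step 8: PC=7 exec 'ADD C, C'. After: A=0 B=0 C=10 D=-5 ZF=0 PC=8
Step 9: PC=8 exec 'ADD A, 3'. After: A=3 B=0 C=10 D=-5 ZF=0 PC=9
Step 10: PC=9 exec 'SUB B, C'. After: A=3 B=-10 C=10 D=-5 ZF=0 PC=10
Step 11: PC=10 exec 'MOV C, -1'. After: A=3 B=-10 C=-1 D=-5 ZF=0 PC=11
Step 12: PC=11 exec 'HALT'. After: A=3 B=-10 C=-1 D=-5 ZF=0 PC=11 HALTED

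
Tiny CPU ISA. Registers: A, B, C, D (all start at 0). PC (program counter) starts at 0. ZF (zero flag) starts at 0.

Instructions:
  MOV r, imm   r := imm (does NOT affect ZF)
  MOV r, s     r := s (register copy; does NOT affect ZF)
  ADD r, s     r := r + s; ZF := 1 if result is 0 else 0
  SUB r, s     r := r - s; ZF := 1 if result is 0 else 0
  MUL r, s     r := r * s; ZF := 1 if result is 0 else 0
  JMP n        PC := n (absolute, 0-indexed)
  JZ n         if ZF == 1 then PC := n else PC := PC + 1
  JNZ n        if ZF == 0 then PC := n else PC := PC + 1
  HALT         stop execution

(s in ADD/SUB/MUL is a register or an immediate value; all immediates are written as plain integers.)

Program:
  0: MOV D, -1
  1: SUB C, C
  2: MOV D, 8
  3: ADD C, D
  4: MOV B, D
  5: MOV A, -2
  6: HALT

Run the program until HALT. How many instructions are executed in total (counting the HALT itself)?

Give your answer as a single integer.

Answer: 7

Derivation:
Step 1: PC=0 exec 'MOV D, -1'. After: A=0 B=0 C=0 D=-1 ZF=0 PC=1
Step 2: PC=1 exec 'SUB C, C'. After: A=0 B=0 C=0 D=-1 ZF=1 PC=2
Step 3: PC=2 exec 'MOV D, 8'. After: A=0 B=0 C=0 D=8 ZF=1 PC=3
Step 4: PC=3 exec 'ADD C, D'. After: A=0 B=0 C=8 D=8 ZF=0 PC=4
Step 5: PC=4 exec 'MOV B, D'. After: A=0 B=8 C=8 D=8 ZF=0 PC=5
Step 6: PC=5 exec 'MOV A, -2'. After: A=-2 B=8 C=8 D=8 ZF=0 PC=6
Step 7: PC=6 exec 'HALT'. After: A=-2 B=8 C=8 D=8 ZF=0 PC=6 HALTED
Total instructions executed: 7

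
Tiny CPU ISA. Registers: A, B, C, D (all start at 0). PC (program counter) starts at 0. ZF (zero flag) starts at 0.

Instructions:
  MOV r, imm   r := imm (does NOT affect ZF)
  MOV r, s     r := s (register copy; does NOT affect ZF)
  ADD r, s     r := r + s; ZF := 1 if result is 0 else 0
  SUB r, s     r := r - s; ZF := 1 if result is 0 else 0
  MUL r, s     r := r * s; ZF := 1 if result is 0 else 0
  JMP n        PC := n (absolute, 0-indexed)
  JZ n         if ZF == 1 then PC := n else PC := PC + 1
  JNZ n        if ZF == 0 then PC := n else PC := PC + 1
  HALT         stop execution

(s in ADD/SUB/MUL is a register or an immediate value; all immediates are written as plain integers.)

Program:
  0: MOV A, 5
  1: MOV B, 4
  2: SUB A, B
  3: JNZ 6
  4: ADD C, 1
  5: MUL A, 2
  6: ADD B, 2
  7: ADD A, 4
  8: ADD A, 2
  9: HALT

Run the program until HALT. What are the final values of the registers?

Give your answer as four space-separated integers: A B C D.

Answer: 7 6 0 0

Derivation:
Step 1: PC=0 exec 'MOV A, 5'. After: A=5 B=0 C=0 D=0 ZF=0 PC=1
Step 2: PC=1 exec 'MOV B, 4'. After: A=5 B=4 C=0 D=0 ZF=0 PC=2
Step 3: PC=2 exec 'SUB A, B'. After: A=1 B=4 C=0 D=0 ZF=0 PC=3
Step 4: PC=3 exec 'JNZ 6'. After: A=1 B=4 C=0 D=0 ZF=0 PC=6
Step 5: PC=6 exec 'ADD B, 2'. After: A=1 B=6 C=0 D=0 ZF=0 PC=7
Step 6: PC=7 exec 'ADD A, 4'. After: A=5 B=6 C=0 D=0 ZF=0 PC=8
Step 7: PC=8 exec 'ADD A, 2'. After: A=7 B=6 C=0 D=0 ZF=0 PC=9
Step 8: PC=9 exec 'HALT'. After: A=7 B=6 C=0 D=0 ZF=0 PC=9 HALTED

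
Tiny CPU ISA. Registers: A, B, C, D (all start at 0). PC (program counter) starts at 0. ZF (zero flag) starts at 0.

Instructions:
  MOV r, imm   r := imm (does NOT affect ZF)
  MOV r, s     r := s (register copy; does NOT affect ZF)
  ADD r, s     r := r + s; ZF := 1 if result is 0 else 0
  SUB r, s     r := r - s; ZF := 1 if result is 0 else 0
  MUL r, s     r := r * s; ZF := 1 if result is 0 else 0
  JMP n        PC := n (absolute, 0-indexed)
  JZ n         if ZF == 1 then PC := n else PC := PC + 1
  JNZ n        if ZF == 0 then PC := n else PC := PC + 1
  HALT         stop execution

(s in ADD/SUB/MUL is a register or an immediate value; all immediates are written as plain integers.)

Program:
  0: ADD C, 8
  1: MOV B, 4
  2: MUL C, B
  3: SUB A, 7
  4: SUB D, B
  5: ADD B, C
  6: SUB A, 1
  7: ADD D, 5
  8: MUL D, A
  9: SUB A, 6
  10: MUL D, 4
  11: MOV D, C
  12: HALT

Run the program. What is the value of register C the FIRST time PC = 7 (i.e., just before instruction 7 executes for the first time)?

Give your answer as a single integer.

Step 1: PC=0 exec 'ADD C, 8'. After: A=0 B=0 C=8 D=0 ZF=0 PC=1
Step 2: PC=1 exec 'MOV B, 4'. After: A=0 B=4 C=8 D=0 ZF=0 PC=2
Step 3: PC=2 exec 'MUL C, B'. After: A=0 B=4 C=32 D=0 ZF=0 PC=3
Step 4: PC=3 exec 'SUB A, 7'. After: A=-7 B=4 C=32 D=0 ZF=0 PC=4
Step 5: PC=4 exec 'SUB D, B'. After: A=-7 B=4 C=32 D=-4 ZF=0 PC=5
Step 6: PC=5 exec 'ADD B, C'. After: A=-7 B=36 C=32 D=-4 ZF=0 PC=6
Step 7: PC=6 exec 'SUB A, 1'. After: A=-8 B=36 C=32 D=-4 ZF=0 PC=7
First time PC=7: C=32

32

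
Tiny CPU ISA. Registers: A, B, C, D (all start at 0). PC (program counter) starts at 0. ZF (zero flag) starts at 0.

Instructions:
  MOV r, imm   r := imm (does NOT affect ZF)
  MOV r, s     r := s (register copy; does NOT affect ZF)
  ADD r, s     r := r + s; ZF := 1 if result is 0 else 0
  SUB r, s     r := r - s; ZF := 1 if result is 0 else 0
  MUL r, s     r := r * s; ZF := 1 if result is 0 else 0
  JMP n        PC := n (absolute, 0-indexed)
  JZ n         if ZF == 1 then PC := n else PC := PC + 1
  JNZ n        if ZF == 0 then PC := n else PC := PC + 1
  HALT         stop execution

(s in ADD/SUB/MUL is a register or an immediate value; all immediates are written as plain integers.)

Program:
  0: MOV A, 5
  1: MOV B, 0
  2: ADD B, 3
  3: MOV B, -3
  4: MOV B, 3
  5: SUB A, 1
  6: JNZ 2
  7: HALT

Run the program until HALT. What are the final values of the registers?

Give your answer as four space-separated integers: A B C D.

Step 1: PC=0 exec 'MOV A, 5'. After: A=5 B=0 C=0 D=0 ZF=0 PC=1
Step 2: PC=1 exec 'MOV B, 0'. After: A=5 B=0 C=0 D=0 ZF=0 PC=2
Step 3: PC=2 exec 'ADD B, 3'. After: A=5 B=3 C=0 D=0 ZF=0 PC=3
Step 4: PC=3 exec 'MOV B, -3'. After: A=5 B=-3 C=0 D=0 ZF=0 PC=4
Step 5: PC=4 exec 'MOV B, 3'. After: A=5 B=3 C=0 D=0 ZF=0 PC=5
Step 6: PC=5 exec 'SUB A, 1'. After: A=4 B=3 C=0 D=0 ZF=0 PC=6
Step 7: PC=6 exec 'JNZ 2'. After: A=4 B=3 C=0 D=0 ZF=0 PC=2
Step 8: PC=2 exec 'ADD B, 3'. After: A=4 B=6 C=0 D=0 ZF=0 PC=3
Step 9: PC=3 exec 'MOV B, -3'. After: A=4 B=-3 C=0 D=0 ZF=0 PC=4
Step 10: PC=4 exec 'MOV B, 3'. After: A=4 B=3 C=0 D=0 ZF=0 PC=5
Step 11: PC=5 exec 'SUB A, 1'. After: A=3 B=3 C=0 D=0 ZF=0 PC=6
Step 12: PC=6 exec 'JNZ 2'. After: A=3 B=3 C=0 D=0 ZF=0 PC=2
Step 13: PC=2 exec 'ADD B, 3'. After: A=3 B=6 C=0 D=0 ZF=0 PC=3
Step 14: PC=3 exec 'MOV B, -3'. After: A=3 B=-3 C=0 D=0 ZF=0 PC=4
Step 15: PC=4 exec 'MOV B, 3'. After: A=3 B=3 C=0 D=0 ZF=0 PC=5
Step 16: PC=5 exec 'SUB A, 1'. After: A=2 B=3 C=0 D=0 ZF=0 PC=6
Step 17: PC=6 exec 'JNZ 2'. After: A=2 B=3 C=0 D=0 ZF=0 PC=2
Step 18: PC=2 exec 'ADD B, 3'. After: A=2 B=6 C=0 D=0 ZF=0 PC=3
Step 19: PC=3 exec 'MOV B, -3'. After: A=2 B=-3 C=0 D=0 ZF=0 PC=4
Step 20: PC=4 exec 'MOV B, 3'. After: A=2 B=3 C=0 D=0 ZF=0 PC=5
Step 21: PC=5 exec 'SUB A, 1'. After: A=1 B=3 C=0 D=0 ZF=0 PC=6
Step 22: PC=6 exec 'JNZ 2'. After: A=1 B=3 C=0 D=0 ZF=0 PC=2
Step 23: PC=2 exec 'ADD B, 3'. After: A=1 B=6 C=0 D=0 ZF=0 PC=3
Step 24: PC=3 exec 'MOV B, -3'. After: A=1 B=-3 C=0 D=0 ZF=0 PC=4
Step 25: PC=4 exec 'MOV B, 3'. After: A=1 B=3 C=0 D=0 ZF=0 PC=5
Step 26: PC=5 exec 'SUB A, 1'. After: A=0 B=3 C=0 D=0 ZF=1 PC=6
Step 27: PC=6 exec 'JNZ 2'. After: A=0 B=3 C=0 D=0 ZF=1 PC=7
Step 28: PC=7 exec 'HALT'. After: A=0 B=3 C=0 D=0 ZF=1 PC=7 HALTED

Answer: 0 3 0 0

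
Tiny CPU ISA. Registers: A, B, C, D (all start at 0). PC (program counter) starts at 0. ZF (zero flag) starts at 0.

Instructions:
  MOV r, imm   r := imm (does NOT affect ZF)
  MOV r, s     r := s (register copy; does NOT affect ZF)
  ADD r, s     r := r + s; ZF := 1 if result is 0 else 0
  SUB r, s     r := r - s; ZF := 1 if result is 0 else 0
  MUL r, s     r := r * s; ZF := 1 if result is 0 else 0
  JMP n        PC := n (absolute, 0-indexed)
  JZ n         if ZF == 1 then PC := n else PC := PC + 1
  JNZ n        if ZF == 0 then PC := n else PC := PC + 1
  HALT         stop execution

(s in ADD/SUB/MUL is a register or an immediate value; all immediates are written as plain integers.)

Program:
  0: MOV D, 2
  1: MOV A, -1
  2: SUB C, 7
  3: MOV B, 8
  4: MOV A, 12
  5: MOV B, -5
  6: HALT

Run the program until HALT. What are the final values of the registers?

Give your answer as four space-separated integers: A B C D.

Step 1: PC=0 exec 'MOV D, 2'. After: A=0 B=0 C=0 D=2 ZF=0 PC=1
Step 2: PC=1 exec 'MOV A, -1'. After: A=-1 B=0 C=0 D=2 ZF=0 PC=2
Step 3: PC=2 exec 'SUB C, 7'. After: A=-1 B=0 C=-7 D=2 ZF=0 PC=3
Step 4: PC=3 exec 'MOV B, 8'. After: A=-1 B=8 C=-7 D=2 ZF=0 PC=4
Step 5: PC=4 exec 'MOV A, 12'. After: A=12 B=8 C=-7 D=2 ZF=0 PC=5
Step 6: PC=5 exec 'MOV B, -5'. After: A=12 B=-5 C=-7 D=2 ZF=0 PC=6
Step 7: PC=6 exec 'HALT'. After: A=12 B=-5 C=-7 D=2 ZF=0 PC=6 HALTED

Answer: 12 -5 -7 2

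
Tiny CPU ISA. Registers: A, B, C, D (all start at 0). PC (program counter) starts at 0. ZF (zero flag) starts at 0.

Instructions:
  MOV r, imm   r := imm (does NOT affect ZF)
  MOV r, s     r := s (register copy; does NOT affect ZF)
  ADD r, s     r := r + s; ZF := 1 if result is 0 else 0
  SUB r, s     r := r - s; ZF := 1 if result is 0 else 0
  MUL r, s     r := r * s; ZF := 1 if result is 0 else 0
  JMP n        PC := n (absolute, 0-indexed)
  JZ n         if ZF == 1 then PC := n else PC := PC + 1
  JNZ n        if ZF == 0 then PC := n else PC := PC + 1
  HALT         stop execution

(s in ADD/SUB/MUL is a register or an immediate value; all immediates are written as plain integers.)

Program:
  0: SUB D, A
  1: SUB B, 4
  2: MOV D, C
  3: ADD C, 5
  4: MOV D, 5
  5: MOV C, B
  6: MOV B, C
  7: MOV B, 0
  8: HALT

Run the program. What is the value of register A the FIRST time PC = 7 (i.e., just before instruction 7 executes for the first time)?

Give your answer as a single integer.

Step 1: PC=0 exec 'SUB D, A'. After: A=0 B=0 C=0 D=0 ZF=1 PC=1
Step 2: PC=1 exec 'SUB B, 4'. After: A=0 B=-4 C=0 D=0 ZF=0 PC=2
Step 3: PC=2 exec 'MOV D, C'. After: A=0 B=-4 C=0 D=0 ZF=0 PC=3
Step 4: PC=3 exec 'ADD C, 5'. After: A=0 B=-4 C=5 D=0 ZF=0 PC=4
Step 5: PC=4 exec 'MOV D, 5'. After: A=0 B=-4 C=5 D=5 ZF=0 PC=5
Step 6: PC=5 exec 'MOV C, B'. After: A=0 B=-4 C=-4 D=5 ZF=0 PC=6
Step 7: PC=6 exec 'MOV B, C'. After: A=0 B=-4 C=-4 D=5 ZF=0 PC=7
First time PC=7: A=0

0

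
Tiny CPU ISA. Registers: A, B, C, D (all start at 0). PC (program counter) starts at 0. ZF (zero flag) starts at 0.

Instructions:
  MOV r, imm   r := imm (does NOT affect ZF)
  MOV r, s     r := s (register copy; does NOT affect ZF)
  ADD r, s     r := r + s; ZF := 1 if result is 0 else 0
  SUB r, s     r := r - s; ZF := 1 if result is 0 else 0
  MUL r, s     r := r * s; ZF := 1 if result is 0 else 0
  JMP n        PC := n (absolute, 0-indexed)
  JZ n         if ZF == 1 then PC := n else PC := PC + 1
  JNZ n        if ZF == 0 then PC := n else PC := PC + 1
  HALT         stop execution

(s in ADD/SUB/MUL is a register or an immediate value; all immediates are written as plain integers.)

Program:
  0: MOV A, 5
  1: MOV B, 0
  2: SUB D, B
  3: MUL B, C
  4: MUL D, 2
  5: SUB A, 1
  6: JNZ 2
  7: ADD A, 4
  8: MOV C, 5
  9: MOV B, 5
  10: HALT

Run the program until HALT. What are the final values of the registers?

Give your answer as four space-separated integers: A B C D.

Step 1: PC=0 exec 'MOV A, 5'. After: A=5 B=0 C=0 D=0 ZF=0 PC=1
Step 2: PC=1 exec 'MOV B, 0'. After: A=5 B=0 C=0 D=0 ZF=0 PC=2
Step 3: PC=2 exec 'SUB D, B'. After: A=5 B=0 C=0 D=0 ZF=1 PC=3
Step 4: PC=3 exec 'MUL B, C'. After: A=5 B=0 C=0 D=0 ZF=1 PC=4
Step 5: PC=4 exec 'MUL D, 2'. After: A=5 B=0 C=0 D=0 ZF=1 PC=5
Step 6: PC=5 exec 'SUB A, 1'. After: A=4 B=0 C=0 D=0 ZF=0 PC=6
Step 7: PC=6 exec 'JNZ 2'. After: A=4 B=0 C=0 D=0 ZF=0 PC=2
Step 8: PC=2 exec 'SUB D, B'. After: A=4 B=0 C=0 D=0 ZF=1 PC=3
Step 9: PC=3 exec 'MUL B, C'. After: A=4 B=0 C=0 D=0 ZF=1 PC=4
Step 10: PC=4 exec 'MUL D, 2'. After: A=4 B=0 C=0 D=0 ZF=1 PC=5
Step 11: PC=5 exec 'SUB A, 1'. After: A=3 B=0 C=0 D=0 ZF=0 PC=6
Step 12: PC=6 exec 'JNZ 2'. After: A=3 B=0 C=0 D=0 ZF=0 PC=2
Step 13: PC=2 exec 'SUB D, B'. After: A=3 B=0 C=0 D=0 ZF=1 PC=3
Step 14: PC=3 exec 'MUL B, C'. After: A=3 B=0 C=0 D=0 ZF=1 PC=4
Step 15: PC=4 exec 'MUL D, 2'. After: A=3 B=0 C=0 D=0 ZF=1 PC=5
Step 16: PC=5 exec 'SUB A, 1'. After: A=2 B=0 C=0 D=0 ZF=0 PC=6
Step 17: PC=6 exec 'JNZ 2'. After: A=2 B=0 C=0 D=0 ZF=0 PC=2
Step 18: PC=2 exec 'SUB D, B'. After: A=2 B=0 C=0 D=0 ZF=1 PC=3
Step 19: PC=3 exec 'MUL B, C'. After: A=2 B=0 C=0 D=0 ZF=1 PC=4
Step 20: PC=4 exec 'MUL D, 2'. After: A=2 B=0 C=0 D=0 ZF=1 PC=5
Step 21: PC=5 exec 'SUB A, 1'. After: A=1 B=0 C=0 D=0 ZF=0 PC=6
Step 22: PC=6 exec 'JNZ 2'. After: A=1 B=0 C=0 D=0 ZF=0 PC=2
Step 23: PC=2 exec 'SUB D, B'. After: A=1 B=0 C=0 D=0 ZF=1 PC=3
Step 24: PC=3 exec 'MUL B, C'. After: A=1 B=0 C=0 D=0 ZF=1 PC=4
Step 25: PC=4 exec 'MUL D, 2'. After: A=1 B=0 C=0 D=0 ZF=1 PC=5
Step 26: PC=5 exec 'SUB A, 1'. After: A=0 B=0 C=0 D=0 ZF=1 PC=6
Step 27: PC=6 exec 'JNZ 2'. After: A=0 B=0 C=0 D=0 ZF=1 PC=7
Step 28: PC=7 exec 'ADD A, 4'. After: A=4 B=0 C=0 D=0 ZF=0 PC=8
Step 29: PC=8 exec 'MOV C, 5'. After: A=4 B=0 C=5 D=0 ZF=0 PC=9
Step 30: PC=9 exec 'MOV B, 5'. After: A=4 B=5 C=5 D=0 ZF=0 PC=10
Step 31: PC=10 exec 'HALT'. After: A=4 B=5 C=5 D=0 ZF=0 PC=10 HALTED

Answer: 4 5 5 0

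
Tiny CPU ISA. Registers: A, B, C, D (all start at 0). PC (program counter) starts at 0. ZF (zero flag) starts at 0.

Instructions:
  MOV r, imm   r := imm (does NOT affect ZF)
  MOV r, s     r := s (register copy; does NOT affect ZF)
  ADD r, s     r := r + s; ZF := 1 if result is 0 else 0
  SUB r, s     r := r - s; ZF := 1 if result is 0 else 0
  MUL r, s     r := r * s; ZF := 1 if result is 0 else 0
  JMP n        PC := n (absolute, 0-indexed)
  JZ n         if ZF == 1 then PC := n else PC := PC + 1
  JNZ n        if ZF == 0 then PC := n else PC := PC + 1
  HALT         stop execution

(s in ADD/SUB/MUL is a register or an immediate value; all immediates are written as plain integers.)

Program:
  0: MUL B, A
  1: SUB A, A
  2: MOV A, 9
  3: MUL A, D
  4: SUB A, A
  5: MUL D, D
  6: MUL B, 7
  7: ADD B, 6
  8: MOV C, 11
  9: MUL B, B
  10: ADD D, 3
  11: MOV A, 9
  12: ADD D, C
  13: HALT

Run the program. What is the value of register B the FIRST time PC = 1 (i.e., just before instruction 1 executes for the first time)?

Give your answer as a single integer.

Step 1: PC=0 exec 'MUL B, A'. After: A=0 B=0 C=0 D=0 ZF=1 PC=1
First time PC=1: B=0

0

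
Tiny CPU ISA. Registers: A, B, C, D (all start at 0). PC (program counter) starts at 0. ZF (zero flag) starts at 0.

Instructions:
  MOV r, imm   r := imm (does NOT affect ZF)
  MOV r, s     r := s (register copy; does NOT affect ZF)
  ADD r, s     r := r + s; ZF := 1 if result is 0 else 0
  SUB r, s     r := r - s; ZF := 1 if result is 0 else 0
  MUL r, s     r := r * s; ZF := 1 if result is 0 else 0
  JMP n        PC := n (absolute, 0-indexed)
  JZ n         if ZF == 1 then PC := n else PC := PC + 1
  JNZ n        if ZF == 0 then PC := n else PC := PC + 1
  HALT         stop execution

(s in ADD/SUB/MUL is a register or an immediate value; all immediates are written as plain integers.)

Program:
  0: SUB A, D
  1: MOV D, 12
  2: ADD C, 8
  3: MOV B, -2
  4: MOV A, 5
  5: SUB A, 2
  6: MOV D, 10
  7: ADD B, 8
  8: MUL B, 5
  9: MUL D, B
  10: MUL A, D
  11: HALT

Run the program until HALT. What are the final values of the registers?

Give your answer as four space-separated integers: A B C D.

Step 1: PC=0 exec 'SUB A, D'. After: A=0 B=0 C=0 D=0 ZF=1 PC=1
Step 2: PC=1 exec 'MOV D, 12'. After: A=0 B=0 C=0 D=12 ZF=1 PC=2
Step 3: PC=2 exec 'ADD C, 8'. After: A=0 B=0 C=8 D=12 ZF=0 PC=3
Step 4: PC=3 exec 'MOV B, -2'. After: A=0 B=-2 C=8 D=12 ZF=0 PC=4
Step 5: PC=4 exec 'MOV A, 5'. After: A=5 B=-2 C=8 D=12 ZF=0 PC=5
Step 6: PC=5 exec 'SUB A, 2'. After: A=3 B=-2 C=8 D=12 ZF=0 PC=6
Step 7: PC=6 exec 'MOV D, 10'. After: A=3 B=-2 C=8 D=10 ZF=0 PC=7
Step 8: PC=7 exec 'ADD B, 8'. After: A=3 B=6 C=8 D=10 ZF=0 PC=8
Step 9: PC=8 exec 'MUL B, 5'. After: A=3 B=30 C=8 D=10 ZF=0 PC=9
Step 10: PC=9 exec 'MUL D, B'. After: A=3 B=30 C=8 D=300 ZF=0 PC=10
Step 11: PC=10 exec 'MUL A, D'. After: A=900 B=30 C=8 D=300 ZF=0 PC=11
Step 12: PC=11 exec 'HALT'. After: A=900 B=30 C=8 D=300 ZF=0 PC=11 HALTED

Answer: 900 30 8 300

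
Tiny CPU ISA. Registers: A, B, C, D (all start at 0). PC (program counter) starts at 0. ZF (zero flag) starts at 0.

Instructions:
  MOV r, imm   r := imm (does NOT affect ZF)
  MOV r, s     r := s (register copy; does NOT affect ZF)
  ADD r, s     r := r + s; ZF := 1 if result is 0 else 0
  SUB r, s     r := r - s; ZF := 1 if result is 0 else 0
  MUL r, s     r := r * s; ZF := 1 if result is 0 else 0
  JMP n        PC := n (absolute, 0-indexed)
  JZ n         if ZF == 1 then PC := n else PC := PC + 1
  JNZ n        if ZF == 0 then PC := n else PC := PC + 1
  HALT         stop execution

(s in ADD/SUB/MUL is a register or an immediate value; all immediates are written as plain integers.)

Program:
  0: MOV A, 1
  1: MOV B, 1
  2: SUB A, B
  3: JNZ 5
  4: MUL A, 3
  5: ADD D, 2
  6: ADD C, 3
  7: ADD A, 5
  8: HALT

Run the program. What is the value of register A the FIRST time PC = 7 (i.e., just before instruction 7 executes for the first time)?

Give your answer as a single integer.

Step 1: PC=0 exec 'MOV A, 1'. After: A=1 B=0 C=0 D=0 ZF=0 PC=1
Step 2: PC=1 exec 'MOV B, 1'. After: A=1 B=1 C=0 D=0 ZF=0 PC=2
Step 3: PC=2 exec 'SUB A, B'. After: A=0 B=1 C=0 D=0 ZF=1 PC=3
Step 4: PC=3 exec 'JNZ 5'. After: A=0 B=1 C=0 D=0 ZF=1 PC=4
Step 5: PC=4 exec 'MUL A, 3'. After: A=0 B=1 C=0 D=0 ZF=1 PC=5
Step 6: PC=5 exec 'ADD D, 2'. After: A=0 B=1 C=0 D=2 ZF=0 PC=6
Step 7: PC=6 exec 'ADD C, 3'. After: A=0 B=1 C=3 D=2 ZF=0 PC=7
First time PC=7: A=0

0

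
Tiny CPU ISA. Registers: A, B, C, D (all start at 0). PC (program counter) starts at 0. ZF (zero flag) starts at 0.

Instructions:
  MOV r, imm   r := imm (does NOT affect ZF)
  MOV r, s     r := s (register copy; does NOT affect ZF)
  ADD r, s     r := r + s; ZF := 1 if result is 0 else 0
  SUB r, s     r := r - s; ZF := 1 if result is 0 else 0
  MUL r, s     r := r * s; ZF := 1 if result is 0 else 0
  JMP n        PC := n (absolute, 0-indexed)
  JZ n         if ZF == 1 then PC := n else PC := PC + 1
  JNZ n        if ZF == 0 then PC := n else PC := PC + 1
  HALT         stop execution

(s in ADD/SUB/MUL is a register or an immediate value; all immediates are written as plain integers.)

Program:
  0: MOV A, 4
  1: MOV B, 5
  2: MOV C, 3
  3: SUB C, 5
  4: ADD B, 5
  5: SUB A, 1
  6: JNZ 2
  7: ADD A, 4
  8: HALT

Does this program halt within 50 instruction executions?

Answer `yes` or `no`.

Step 1: PC=0 exec 'MOV A, 4'. After: A=4 B=0 C=0 D=0 ZF=0 PC=1
Step 2: PC=1 exec 'MOV B, 5'. After: A=4 B=5 C=0 D=0 ZF=0 PC=2
Step 3: PC=2 exec 'MOV C, 3'. After: A=4 B=5 C=3 D=0 ZF=0 PC=3
Step 4: PC=3 exec 'SUB C, 5'. After: A=4 B=5 C=-2 D=0 ZF=0 PC=4
Step 5: PC=4 exec 'ADD B, 5'. After: A=4 B=10 C=-2 D=0 ZF=0 PC=5
Step 6: PC=5 exec 'SUB A, 1'. After: A=3 B=10 C=-2 D=0 ZF=0 PC=6
Step 7: PC=6 exec 'JNZ 2'. After: A=3 B=10 C=-2 D=0 ZF=0 PC=2
Step 8: PC=2 exec 'MOV C, 3'. After: A=3 B=10 C=3 D=0 ZF=0 PC=3
Step 9: PC=3 exec 'SUB C, 5'. After: A=3 B=10 C=-2 D=0 ZF=0 PC=4
Step 10: PC=4 exec 'ADD B, 5'. After: A=3 B=15 C=-2 D=0 ZF=0 PC=5
Step 11: PC=5 exec 'SUB A, 1'. After: A=2 B=15 C=-2 D=0 ZF=0 PC=6
Step 12: PC=6 exec 'JNZ 2'. After: A=2 B=15 C=-2 D=0 ZF=0 PC=2
Step 13: PC=2 exec 'MOV C, 3'. After: A=2 B=15 C=3 D=0 ZF=0 PC=3
Step 14: PC=3 exec 'SUB C, 5'. After: A=2 B=15 C=-2 D=0 ZF=0 PC=4
Step 15: PC=4 exec 'ADD B, 5'. After: A=2 B=20 C=-2 D=0 ZF=0 PC=5
Step 16: PC=5 exec 'SUB A, 1'. After: A=1 B=20 C=-2 D=0 ZF=0 PC=6
Step 17: PC=6 exec 'JNZ 2'. After: A=1 B=20 C=-2 D=0 ZF=0 PC=2
Step 18: PC=2 exec 'MOV C, 3'. After: A=1 B=20 C=3 D=0 ZF=0 PC=3
Step 19: PC=3 exec 'SUB C, 5'. After: A=1 B=20 C=-2 D=0 ZF=0 PC=4
Step 20: PC=4 exec 'ADD B, 5'. After: A=1 B=25 C=-2 D=0 ZF=0 PC=5
Step 21: PC=5 exec 'SUB A, 1'. After: A=0 B=25 C=-2 D=0 ZF=1 PC=6
Step 22: PC=6 exec 'JNZ 2'. After: A=0 B=25 C=-2 D=0 ZF=1 PC=7
Step 23: PC=7 exec 'ADD A, 4'. After: A=4 B=25 C=-2 D=0 ZF=0 PC=8
Step 24: PC=8 exec 'HALT'. After: A=4 B=25 C=-2 D=0 ZF=0 PC=8 HALTED

Answer: yes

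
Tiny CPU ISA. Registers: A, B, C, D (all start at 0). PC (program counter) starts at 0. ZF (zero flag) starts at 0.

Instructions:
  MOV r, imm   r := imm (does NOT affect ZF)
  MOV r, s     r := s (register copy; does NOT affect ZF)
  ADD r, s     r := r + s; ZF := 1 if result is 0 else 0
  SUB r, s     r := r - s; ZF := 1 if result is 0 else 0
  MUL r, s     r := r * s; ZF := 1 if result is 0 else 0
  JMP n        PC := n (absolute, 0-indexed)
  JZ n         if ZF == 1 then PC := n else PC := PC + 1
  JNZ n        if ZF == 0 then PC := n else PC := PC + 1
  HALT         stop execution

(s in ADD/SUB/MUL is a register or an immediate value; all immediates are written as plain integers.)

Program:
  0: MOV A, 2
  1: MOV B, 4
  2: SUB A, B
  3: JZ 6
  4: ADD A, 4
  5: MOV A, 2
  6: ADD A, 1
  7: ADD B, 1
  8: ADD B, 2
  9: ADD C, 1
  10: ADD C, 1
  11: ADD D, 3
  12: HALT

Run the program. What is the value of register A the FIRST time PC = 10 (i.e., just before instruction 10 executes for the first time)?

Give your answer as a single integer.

Step 1: PC=0 exec 'MOV A, 2'. After: A=2 B=0 C=0 D=0 ZF=0 PC=1
Step 2: PC=1 exec 'MOV B, 4'. After: A=2 B=4 C=0 D=0 ZF=0 PC=2
Step 3: PC=2 exec 'SUB A, B'. After: A=-2 B=4 C=0 D=0 ZF=0 PC=3
Step 4: PC=3 exec 'JZ 6'. After: A=-2 B=4 C=0 D=0 ZF=0 PC=4
Step 5: PC=4 exec 'ADD A, 4'. After: A=2 B=4 C=0 D=0 ZF=0 PC=5
Step 6: PC=5 exec 'MOV A, 2'. After: A=2 B=4 C=0 D=0 ZF=0 PC=6
Step 7: PC=6 exec 'ADD A, 1'. After: A=3 B=4 C=0 D=0 ZF=0 PC=7
Step 8: PC=7 exec 'ADD B, 1'. After: A=3 B=5 C=0 D=0 ZF=0 PC=8
Step 9: PC=8 exec 'ADD B, 2'. After: A=3 B=7 C=0 D=0 ZF=0 PC=9
Step 10: PC=9 exec 'ADD C, 1'. After: A=3 B=7 C=1 D=0 ZF=0 PC=10
First time PC=10: A=3

3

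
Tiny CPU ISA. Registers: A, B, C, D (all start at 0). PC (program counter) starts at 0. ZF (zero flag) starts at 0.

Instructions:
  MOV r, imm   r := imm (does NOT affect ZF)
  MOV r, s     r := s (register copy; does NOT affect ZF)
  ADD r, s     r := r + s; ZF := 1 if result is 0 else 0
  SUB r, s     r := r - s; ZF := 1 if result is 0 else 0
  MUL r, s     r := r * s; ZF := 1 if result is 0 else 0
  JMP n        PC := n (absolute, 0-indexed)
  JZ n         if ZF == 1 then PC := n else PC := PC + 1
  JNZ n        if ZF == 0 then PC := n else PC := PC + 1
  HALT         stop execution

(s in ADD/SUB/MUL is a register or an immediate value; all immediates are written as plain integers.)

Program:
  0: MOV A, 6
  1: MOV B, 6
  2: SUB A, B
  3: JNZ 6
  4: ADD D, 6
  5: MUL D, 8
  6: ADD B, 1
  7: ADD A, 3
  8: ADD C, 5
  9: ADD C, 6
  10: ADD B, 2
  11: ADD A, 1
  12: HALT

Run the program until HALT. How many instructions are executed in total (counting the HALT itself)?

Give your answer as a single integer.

Step 1: PC=0 exec 'MOV A, 6'. After: A=6 B=0 C=0 D=0 ZF=0 PC=1
Step 2: PC=1 exec 'MOV B, 6'. After: A=6 B=6 C=0 D=0 ZF=0 PC=2
Step 3: PC=2 exec 'SUB A, B'. After: A=0 B=6 C=0 D=0 ZF=1 PC=3
Step 4: PC=3 exec 'JNZ 6'. After: A=0 B=6 C=0 D=0 ZF=1 PC=4
Step 5: PC=4 exec 'ADD D, 6'. After: A=0 B=6 C=0 D=6 ZF=0 PC=5
Step 6: PC=5 exec 'MUL D, 8'. After: A=0 B=6 C=0 D=48 ZF=0 PC=6
Step 7: PC=6 exec 'ADD B, 1'. After: A=0 B=7 C=0 D=48 ZF=0 PC=7
Step 8: PC=7 exec 'ADD A, 3'. After: A=3 B=7 C=0 D=48 ZF=0 PC=8
Step 9: PC=8 exec 'ADD C, 5'. After: A=3 B=7 C=5 D=48 ZF=0 PC=9
Step 10: PC=9 exec 'ADD C, 6'. After: A=3 B=7 C=11 D=48 ZF=0 PC=10
Step 11: PC=10 exec 'ADD B, 2'. After: A=3 B=9 C=11 D=48 ZF=0 PC=11
Step 12: PC=11 exec 'ADD A, 1'. After: A=4 B=9 C=11 D=48 ZF=0 PC=12
Step 13: PC=12 exec 'HALT'. After: A=4 B=9 C=11 D=48 ZF=0 PC=12 HALTED
Total instructions executed: 13

Answer: 13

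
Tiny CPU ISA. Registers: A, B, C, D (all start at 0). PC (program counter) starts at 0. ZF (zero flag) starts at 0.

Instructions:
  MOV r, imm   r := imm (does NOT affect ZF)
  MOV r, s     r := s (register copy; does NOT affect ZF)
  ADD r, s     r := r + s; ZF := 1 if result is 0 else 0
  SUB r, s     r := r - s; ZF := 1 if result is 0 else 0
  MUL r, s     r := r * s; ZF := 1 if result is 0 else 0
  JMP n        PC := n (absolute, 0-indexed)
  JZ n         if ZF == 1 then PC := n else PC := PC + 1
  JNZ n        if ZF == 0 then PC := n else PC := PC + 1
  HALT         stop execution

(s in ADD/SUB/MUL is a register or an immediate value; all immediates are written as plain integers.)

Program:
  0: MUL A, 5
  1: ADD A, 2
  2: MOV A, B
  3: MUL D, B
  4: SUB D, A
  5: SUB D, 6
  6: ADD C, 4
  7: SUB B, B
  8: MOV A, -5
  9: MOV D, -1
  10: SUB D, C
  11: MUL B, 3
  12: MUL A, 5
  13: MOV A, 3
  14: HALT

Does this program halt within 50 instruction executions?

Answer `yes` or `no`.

Step 1: PC=0 exec 'MUL A, 5'. After: A=0 B=0 C=0 D=0 ZF=1 PC=1
Step 2: PC=1 exec 'ADD A, 2'. After: A=2 B=0 C=0 D=0 ZF=0 PC=2
Step 3: PC=2 exec 'MOV A, B'. After: A=0 B=0 C=0 D=0 ZF=0 PC=3
Step 4: PC=3 exec 'MUL D, B'. After: A=0 B=0 C=0 D=0 ZF=1 PC=4
Step 5: PC=4 exec 'SUB D, A'. After: A=0 B=0 C=0 D=0 ZF=1 PC=5
Step 6: PC=5 exec 'SUB D, 6'. After: A=0 B=0 C=0 D=-6 ZF=0 PC=6
Step 7: PC=6 exec 'ADD C, 4'. After: A=0 B=0 C=4 D=-6 ZF=0 PC=7
Step 8: PC=7 exec 'SUB B, B'. After: A=0 B=0 C=4 D=-6 ZF=1 PC=8
Step 9: PC=8 exec 'MOV A, -5'. After: A=-5 B=0 C=4 D=-6 ZF=1 PC=9
Step 10: PC=9 exec 'MOV D, -1'. After: A=-5 B=0 C=4 D=-1 ZF=1 PC=10
Step 11: PC=10 exec 'SUB D, C'. After: A=-5 B=0 C=4 D=-5 ZF=0 PC=11
Step 12: PC=11 exec 'MUL B, 3'. After: A=-5 B=0 C=4 D=-5 ZF=1 PC=12
Step 13: PC=12 exec 'MUL A, 5'. After: A=-25 B=0 C=4 D=-5 ZF=0 PC=13
Step 14: PC=13 exec 'MOV A, 3'. After: A=3 B=0 C=4 D=-5 ZF=0 PC=14
Step 15: PC=14 exec 'HALT'. After: A=3 B=0 C=4 D=-5 ZF=0 PC=14 HALTED

Answer: yes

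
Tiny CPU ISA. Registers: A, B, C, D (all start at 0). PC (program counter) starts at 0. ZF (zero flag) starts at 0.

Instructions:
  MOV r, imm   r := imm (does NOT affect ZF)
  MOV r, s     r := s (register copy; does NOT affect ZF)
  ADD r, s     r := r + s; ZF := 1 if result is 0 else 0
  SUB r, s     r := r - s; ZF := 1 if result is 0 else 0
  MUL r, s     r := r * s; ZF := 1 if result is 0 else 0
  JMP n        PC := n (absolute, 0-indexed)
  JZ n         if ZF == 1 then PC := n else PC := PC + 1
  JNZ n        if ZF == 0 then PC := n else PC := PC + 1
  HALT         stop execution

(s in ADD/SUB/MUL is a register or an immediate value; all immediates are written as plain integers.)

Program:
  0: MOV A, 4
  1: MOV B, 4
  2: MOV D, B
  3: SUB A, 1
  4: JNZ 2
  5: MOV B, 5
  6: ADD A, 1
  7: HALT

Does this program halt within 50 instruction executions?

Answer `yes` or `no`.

Step 1: PC=0 exec 'MOV A, 4'. After: A=4 B=0 C=0 D=0 ZF=0 PC=1
Step 2: PC=1 exec 'MOV B, 4'. After: A=4 B=4 C=0 D=0 ZF=0 PC=2
Step 3: PC=2 exec 'MOV D, B'. After: A=4 B=4 C=0 D=4 ZF=0 PC=3
Step 4: PC=3 exec 'SUB A, 1'. After: A=3 B=4 C=0 D=4 ZF=0 PC=4
Step 5: PC=4 exec 'JNZ 2'. After: A=3 B=4 C=0 D=4 ZF=0 PC=2
Step 6: PC=2 exec 'MOV D, B'. After: A=3 B=4 C=0 D=4 ZF=0 PC=3
Step 7: PC=3 exec 'SUB A, 1'. After: A=2 B=4 C=0 D=4 ZF=0 PC=4
Step 8: PC=4 exec 'JNZ 2'. After: A=2 B=4 C=0 D=4 ZF=0 PC=2
Step 9: PC=2 exec 'MOV D, B'. After: A=2 B=4 C=0 D=4 ZF=0 PC=3
Step 10: PC=3 exec 'SUB A, 1'. After: A=1 B=4 C=0 D=4 ZF=0 PC=4
Step 11: PC=4 exec 'JNZ 2'. After: A=1 B=4 C=0 D=4 ZF=0 PC=2
Step 12: PC=2 exec 'MOV D, B'. After: A=1 B=4 C=0 D=4 ZF=0 PC=3
Step 13: PC=3 exec 'SUB A, 1'. After: A=0 B=4 C=0 D=4 ZF=1 PC=4
Step 14: PC=4 exec 'JNZ 2'. After: A=0 B=4 C=0 D=4 ZF=1 PC=5
Step 15: PC=5 exec 'MOV B, 5'. After: A=0 B=5 C=0 D=4 ZF=1 PC=6
Step 16: PC=6 exec 'ADD A, 1'. After: A=1 B=5 C=0 D=4 ZF=0 PC=7
Step 17: PC=7 exec 'HALT'. After: A=1 B=5 C=0 D=4 ZF=0 PC=7 HALTED

Answer: yes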